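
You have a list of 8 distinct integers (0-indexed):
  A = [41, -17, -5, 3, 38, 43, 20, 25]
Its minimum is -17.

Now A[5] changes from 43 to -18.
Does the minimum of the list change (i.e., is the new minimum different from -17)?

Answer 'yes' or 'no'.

Answer: yes

Derivation:
Old min = -17
Change: A[5] 43 -> -18
Changed element was NOT the min; min changes only if -18 < -17.
New min = -18; changed? yes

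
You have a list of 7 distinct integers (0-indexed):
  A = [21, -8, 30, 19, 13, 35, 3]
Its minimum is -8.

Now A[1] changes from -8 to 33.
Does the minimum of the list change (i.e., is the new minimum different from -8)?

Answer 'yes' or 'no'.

Old min = -8
Change: A[1] -8 -> 33
Changed element was the min; new min must be rechecked.
New min = 3; changed? yes

Answer: yes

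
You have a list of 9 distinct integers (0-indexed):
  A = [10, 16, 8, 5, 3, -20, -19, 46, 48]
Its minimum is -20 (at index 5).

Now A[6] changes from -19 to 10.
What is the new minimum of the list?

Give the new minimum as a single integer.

Answer: -20

Derivation:
Old min = -20 (at index 5)
Change: A[6] -19 -> 10
Changed element was NOT the old min.
  New min = min(old_min, new_val) = min(-20, 10) = -20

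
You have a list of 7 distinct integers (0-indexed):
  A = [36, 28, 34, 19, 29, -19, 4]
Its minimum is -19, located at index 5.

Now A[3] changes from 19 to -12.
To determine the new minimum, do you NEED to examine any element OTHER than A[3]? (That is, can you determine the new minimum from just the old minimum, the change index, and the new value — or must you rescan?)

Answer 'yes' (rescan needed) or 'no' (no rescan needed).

Old min = -19 at index 5
Change at index 3: 19 -> -12
Index 3 was NOT the min. New min = min(-19, -12). No rescan of other elements needed.
Needs rescan: no

Answer: no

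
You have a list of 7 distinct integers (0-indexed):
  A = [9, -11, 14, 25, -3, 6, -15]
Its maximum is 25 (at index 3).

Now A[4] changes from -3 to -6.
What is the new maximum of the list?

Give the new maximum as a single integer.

Old max = 25 (at index 3)
Change: A[4] -3 -> -6
Changed element was NOT the old max.
  New max = max(old_max, new_val) = max(25, -6) = 25

Answer: 25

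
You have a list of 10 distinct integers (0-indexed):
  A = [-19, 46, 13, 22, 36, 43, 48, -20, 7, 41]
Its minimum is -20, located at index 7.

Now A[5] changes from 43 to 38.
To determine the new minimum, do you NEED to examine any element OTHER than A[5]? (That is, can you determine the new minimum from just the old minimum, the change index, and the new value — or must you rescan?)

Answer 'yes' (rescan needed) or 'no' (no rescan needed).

Old min = -20 at index 7
Change at index 5: 43 -> 38
Index 5 was NOT the min. New min = min(-20, 38). No rescan of other elements needed.
Needs rescan: no

Answer: no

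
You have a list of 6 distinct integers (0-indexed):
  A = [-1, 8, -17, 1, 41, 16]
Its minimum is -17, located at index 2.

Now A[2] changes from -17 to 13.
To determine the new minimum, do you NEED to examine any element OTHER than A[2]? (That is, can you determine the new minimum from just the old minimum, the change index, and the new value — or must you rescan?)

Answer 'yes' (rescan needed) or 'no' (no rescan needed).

Answer: yes

Derivation:
Old min = -17 at index 2
Change at index 2: -17 -> 13
Index 2 WAS the min and new value 13 > old min -17. Must rescan other elements to find the new min.
Needs rescan: yes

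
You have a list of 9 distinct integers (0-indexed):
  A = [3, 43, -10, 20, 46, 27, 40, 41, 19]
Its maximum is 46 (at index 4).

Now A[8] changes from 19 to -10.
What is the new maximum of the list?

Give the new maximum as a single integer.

Old max = 46 (at index 4)
Change: A[8] 19 -> -10
Changed element was NOT the old max.
  New max = max(old_max, new_val) = max(46, -10) = 46

Answer: 46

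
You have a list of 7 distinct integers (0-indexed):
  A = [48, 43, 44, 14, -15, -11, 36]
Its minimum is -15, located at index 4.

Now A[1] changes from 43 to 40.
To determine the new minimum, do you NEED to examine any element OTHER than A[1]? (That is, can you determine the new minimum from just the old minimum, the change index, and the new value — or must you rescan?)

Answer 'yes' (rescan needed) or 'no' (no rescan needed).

Answer: no

Derivation:
Old min = -15 at index 4
Change at index 1: 43 -> 40
Index 1 was NOT the min. New min = min(-15, 40). No rescan of other elements needed.
Needs rescan: no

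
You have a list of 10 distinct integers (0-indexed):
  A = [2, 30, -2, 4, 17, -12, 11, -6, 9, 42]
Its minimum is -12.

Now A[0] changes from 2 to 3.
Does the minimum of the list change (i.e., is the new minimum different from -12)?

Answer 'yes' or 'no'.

Old min = -12
Change: A[0] 2 -> 3
Changed element was NOT the min; min changes only if 3 < -12.
New min = -12; changed? no

Answer: no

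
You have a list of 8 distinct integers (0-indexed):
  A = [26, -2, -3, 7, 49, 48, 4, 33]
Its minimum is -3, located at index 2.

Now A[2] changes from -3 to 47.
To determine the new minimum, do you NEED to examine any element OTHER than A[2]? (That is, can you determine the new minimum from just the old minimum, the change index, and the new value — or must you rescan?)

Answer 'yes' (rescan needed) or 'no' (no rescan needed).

Answer: yes

Derivation:
Old min = -3 at index 2
Change at index 2: -3 -> 47
Index 2 WAS the min and new value 47 > old min -3. Must rescan other elements to find the new min.
Needs rescan: yes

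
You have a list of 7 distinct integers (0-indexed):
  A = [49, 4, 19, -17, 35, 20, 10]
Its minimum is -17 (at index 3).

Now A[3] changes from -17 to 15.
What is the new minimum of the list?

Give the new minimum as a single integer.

Answer: 4

Derivation:
Old min = -17 (at index 3)
Change: A[3] -17 -> 15
Changed element WAS the min. Need to check: is 15 still <= all others?
  Min of remaining elements: 4
  New min = min(15, 4) = 4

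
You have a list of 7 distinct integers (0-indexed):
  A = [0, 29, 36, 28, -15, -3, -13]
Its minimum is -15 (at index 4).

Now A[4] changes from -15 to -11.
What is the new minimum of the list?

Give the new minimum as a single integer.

Answer: -13

Derivation:
Old min = -15 (at index 4)
Change: A[4] -15 -> -11
Changed element WAS the min. Need to check: is -11 still <= all others?
  Min of remaining elements: -13
  New min = min(-11, -13) = -13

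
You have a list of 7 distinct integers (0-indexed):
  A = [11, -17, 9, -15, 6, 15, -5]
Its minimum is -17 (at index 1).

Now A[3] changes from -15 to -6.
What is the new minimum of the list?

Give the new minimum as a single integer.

Old min = -17 (at index 1)
Change: A[3] -15 -> -6
Changed element was NOT the old min.
  New min = min(old_min, new_val) = min(-17, -6) = -17

Answer: -17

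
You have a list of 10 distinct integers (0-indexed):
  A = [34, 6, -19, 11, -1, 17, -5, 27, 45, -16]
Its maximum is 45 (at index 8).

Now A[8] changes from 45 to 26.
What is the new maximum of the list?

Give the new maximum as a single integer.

Answer: 34

Derivation:
Old max = 45 (at index 8)
Change: A[8] 45 -> 26
Changed element WAS the max -> may need rescan.
  Max of remaining elements: 34
  New max = max(26, 34) = 34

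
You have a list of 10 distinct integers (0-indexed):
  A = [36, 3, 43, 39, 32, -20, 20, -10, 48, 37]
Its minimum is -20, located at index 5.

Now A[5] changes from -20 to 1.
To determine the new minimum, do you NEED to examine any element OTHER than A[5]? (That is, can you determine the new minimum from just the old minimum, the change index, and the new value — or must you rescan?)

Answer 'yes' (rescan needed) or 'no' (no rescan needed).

Old min = -20 at index 5
Change at index 5: -20 -> 1
Index 5 WAS the min and new value 1 > old min -20. Must rescan other elements to find the new min.
Needs rescan: yes

Answer: yes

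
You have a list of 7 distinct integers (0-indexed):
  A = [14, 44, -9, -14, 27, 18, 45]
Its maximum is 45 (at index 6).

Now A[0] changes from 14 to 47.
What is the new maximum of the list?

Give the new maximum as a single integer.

Answer: 47

Derivation:
Old max = 45 (at index 6)
Change: A[0] 14 -> 47
Changed element was NOT the old max.
  New max = max(old_max, new_val) = max(45, 47) = 47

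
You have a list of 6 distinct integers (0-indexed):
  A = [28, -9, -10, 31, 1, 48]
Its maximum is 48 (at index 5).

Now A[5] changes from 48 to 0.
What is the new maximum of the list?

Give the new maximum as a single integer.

Old max = 48 (at index 5)
Change: A[5] 48 -> 0
Changed element WAS the max -> may need rescan.
  Max of remaining elements: 31
  New max = max(0, 31) = 31

Answer: 31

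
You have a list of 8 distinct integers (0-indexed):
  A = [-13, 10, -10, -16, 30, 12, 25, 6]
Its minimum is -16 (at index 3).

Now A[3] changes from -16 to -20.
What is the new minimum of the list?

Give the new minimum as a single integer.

Answer: -20

Derivation:
Old min = -16 (at index 3)
Change: A[3] -16 -> -20
Changed element WAS the min. Need to check: is -20 still <= all others?
  Min of remaining elements: -13
  New min = min(-20, -13) = -20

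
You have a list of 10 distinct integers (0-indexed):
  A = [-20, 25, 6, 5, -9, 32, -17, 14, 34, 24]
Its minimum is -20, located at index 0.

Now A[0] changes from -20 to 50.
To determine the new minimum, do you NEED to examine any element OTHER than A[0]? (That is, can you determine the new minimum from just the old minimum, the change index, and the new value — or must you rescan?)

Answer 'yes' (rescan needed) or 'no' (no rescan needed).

Old min = -20 at index 0
Change at index 0: -20 -> 50
Index 0 WAS the min and new value 50 > old min -20. Must rescan other elements to find the new min.
Needs rescan: yes

Answer: yes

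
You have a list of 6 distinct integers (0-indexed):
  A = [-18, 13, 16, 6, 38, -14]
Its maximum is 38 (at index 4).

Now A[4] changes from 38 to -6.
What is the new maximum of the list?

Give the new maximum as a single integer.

Answer: 16

Derivation:
Old max = 38 (at index 4)
Change: A[4] 38 -> -6
Changed element WAS the max -> may need rescan.
  Max of remaining elements: 16
  New max = max(-6, 16) = 16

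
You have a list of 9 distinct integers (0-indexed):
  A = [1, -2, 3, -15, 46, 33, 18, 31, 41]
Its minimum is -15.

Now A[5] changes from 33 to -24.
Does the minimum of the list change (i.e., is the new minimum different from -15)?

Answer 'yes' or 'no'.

Old min = -15
Change: A[5] 33 -> -24
Changed element was NOT the min; min changes only if -24 < -15.
New min = -24; changed? yes

Answer: yes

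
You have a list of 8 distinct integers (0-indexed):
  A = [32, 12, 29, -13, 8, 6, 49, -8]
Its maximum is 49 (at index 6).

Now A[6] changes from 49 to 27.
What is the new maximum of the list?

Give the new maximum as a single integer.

Old max = 49 (at index 6)
Change: A[6] 49 -> 27
Changed element WAS the max -> may need rescan.
  Max of remaining elements: 32
  New max = max(27, 32) = 32

Answer: 32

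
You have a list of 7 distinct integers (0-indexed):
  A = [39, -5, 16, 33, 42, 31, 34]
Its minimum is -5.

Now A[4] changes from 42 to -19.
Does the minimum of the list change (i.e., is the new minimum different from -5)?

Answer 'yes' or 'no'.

Answer: yes

Derivation:
Old min = -5
Change: A[4] 42 -> -19
Changed element was NOT the min; min changes only if -19 < -5.
New min = -19; changed? yes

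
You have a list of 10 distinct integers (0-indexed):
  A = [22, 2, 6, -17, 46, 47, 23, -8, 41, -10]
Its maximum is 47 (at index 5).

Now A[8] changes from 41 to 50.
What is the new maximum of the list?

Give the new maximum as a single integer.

Old max = 47 (at index 5)
Change: A[8] 41 -> 50
Changed element was NOT the old max.
  New max = max(old_max, new_val) = max(47, 50) = 50

Answer: 50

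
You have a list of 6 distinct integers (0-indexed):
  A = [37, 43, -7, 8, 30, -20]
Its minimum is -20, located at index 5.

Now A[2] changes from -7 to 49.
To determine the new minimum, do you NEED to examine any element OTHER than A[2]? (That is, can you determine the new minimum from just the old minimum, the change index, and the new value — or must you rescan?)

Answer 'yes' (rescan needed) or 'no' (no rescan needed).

Answer: no

Derivation:
Old min = -20 at index 5
Change at index 2: -7 -> 49
Index 2 was NOT the min. New min = min(-20, 49). No rescan of other elements needed.
Needs rescan: no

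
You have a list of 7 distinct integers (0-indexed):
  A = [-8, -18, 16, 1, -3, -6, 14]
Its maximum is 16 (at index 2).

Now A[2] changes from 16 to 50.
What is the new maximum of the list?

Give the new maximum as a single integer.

Old max = 16 (at index 2)
Change: A[2] 16 -> 50
Changed element WAS the max -> may need rescan.
  Max of remaining elements: 14
  New max = max(50, 14) = 50

Answer: 50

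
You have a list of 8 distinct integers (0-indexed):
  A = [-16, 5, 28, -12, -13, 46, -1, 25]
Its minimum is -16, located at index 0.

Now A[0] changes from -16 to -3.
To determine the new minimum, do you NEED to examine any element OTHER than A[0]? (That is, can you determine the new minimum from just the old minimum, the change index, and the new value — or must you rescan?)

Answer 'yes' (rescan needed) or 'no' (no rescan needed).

Old min = -16 at index 0
Change at index 0: -16 -> -3
Index 0 WAS the min and new value -3 > old min -16. Must rescan other elements to find the new min.
Needs rescan: yes

Answer: yes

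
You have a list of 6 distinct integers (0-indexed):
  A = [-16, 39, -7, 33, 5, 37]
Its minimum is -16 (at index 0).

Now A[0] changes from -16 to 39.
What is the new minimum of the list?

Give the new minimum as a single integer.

Old min = -16 (at index 0)
Change: A[0] -16 -> 39
Changed element WAS the min. Need to check: is 39 still <= all others?
  Min of remaining elements: -7
  New min = min(39, -7) = -7

Answer: -7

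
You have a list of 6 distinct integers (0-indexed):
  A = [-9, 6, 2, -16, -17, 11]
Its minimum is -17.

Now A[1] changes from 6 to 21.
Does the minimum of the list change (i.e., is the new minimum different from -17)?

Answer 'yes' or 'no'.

Old min = -17
Change: A[1] 6 -> 21
Changed element was NOT the min; min changes only if 21 < -17.
New min = -17; changed? no

Answer: no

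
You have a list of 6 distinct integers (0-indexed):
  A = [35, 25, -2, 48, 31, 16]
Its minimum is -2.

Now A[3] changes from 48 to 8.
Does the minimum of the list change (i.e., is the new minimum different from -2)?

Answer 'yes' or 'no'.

Answer: no

Derivation:
Old min = -2
Change: A[3] 48 -> 8
Changed element was NOT the min; min changes only if 8 < -2.
New min = -2; changed? no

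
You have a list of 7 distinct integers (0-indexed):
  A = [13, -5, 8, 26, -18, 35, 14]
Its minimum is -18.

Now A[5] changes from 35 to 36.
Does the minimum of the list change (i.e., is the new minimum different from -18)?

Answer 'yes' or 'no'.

Answer: no

Derivation:
Old min = -18
Change: A[5] 35 -> 36
Changed element was NOT the min; min changes only if 36 < -18.
New min = -18; changed? no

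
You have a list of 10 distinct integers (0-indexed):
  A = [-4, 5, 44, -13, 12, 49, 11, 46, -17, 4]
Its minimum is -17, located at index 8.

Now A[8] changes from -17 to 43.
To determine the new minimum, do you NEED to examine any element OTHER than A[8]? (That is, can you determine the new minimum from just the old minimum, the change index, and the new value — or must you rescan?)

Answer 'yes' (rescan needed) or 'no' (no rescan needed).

Answer: yes

Derivation:
Old min = -17 at index 8
Change at index 8: -17 -> 43
Index 8 WAS the min and new value 43 > old min -17. Must rescan other elements to find the new min.
Needs rescan: yes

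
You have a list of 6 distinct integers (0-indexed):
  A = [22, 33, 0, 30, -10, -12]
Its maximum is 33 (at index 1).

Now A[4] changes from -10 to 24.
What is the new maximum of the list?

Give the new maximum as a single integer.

Answer: 33

Derivation:
Old max = 33 (at index 1)
Change: A[4] -10 -> 24
Changed element was NOT the old max.
  New max = max(old_max, new_val) = max(33, 24) = 33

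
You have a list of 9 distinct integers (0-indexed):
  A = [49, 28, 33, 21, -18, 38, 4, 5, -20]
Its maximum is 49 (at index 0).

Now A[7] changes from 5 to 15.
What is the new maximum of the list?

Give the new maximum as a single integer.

Old max = 49 (at index 0)
Change: A[7] 5 -> 15
Changed element was NOT the old max.
  New max = max(old_max, new_val) = max(49, 15) = 49

Answer: 49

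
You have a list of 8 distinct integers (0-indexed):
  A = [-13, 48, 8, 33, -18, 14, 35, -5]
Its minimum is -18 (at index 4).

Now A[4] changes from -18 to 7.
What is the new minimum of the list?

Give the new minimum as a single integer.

Old min = -18 (at index 4)
Change: A[4] -18 -> 7
Changed element WAS the min. Need to check: is 7 still <= all others?
  Min of remaining elements: -13
  New min = min(7, -13) = -13

Answer: -13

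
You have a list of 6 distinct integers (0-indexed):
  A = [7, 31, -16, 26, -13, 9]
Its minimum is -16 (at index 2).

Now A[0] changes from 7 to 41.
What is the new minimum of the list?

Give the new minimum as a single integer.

Old min = -16 (at index 2)
Change: A[0] 7 -> 41
Changed element was NOT the old min.
  New min = min(old_min, new_val) = min(-16, 41) = -16

Answer: -16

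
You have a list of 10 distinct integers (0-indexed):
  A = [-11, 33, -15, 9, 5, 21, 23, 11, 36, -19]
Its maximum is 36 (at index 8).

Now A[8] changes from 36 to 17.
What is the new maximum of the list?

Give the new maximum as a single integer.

Answer: 33

Derivation:
Old max = 36 (at index 8)
Change: A[8] 36 -> 17
Changed element WAS the max -> may need rescan.
  Max of remaining elements: 33
  New max = max(17, 33) = 33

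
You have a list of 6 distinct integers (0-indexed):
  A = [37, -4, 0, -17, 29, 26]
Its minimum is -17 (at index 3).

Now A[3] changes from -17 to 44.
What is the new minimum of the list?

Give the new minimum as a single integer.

Answer: -4

Derivation:
Old min = -17 (at index 3)
Change: A[3] -17 -> 44
Changed element WAS the min. Need to check: is 44 still <= all others?
  Min of remaining elements: -4
  New min = min(44, -4) = -4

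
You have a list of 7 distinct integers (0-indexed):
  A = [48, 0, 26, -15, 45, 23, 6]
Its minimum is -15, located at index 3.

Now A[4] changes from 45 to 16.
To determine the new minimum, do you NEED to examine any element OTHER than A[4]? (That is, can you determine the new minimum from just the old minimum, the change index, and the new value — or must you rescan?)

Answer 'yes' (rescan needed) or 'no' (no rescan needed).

Old min = -15 at index 3
Change at index 4: 45 -> 16
Index 4 was NOT the min. New min = min(-15, 16). No rescan of other elements needed.
Needs rescan: no

Answer: no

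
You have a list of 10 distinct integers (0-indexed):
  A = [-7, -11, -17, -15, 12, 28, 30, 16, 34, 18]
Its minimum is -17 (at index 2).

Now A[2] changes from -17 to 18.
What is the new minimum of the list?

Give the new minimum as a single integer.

Answer: -15

Derivation:
Old min = -17 (at index 2)
Change: A[2] -17 -> 18
Changed element WAS the min. Need to check: is 18 still <= all others?
  Min of remaining elements: -15
  New min = min(18, -15) = -15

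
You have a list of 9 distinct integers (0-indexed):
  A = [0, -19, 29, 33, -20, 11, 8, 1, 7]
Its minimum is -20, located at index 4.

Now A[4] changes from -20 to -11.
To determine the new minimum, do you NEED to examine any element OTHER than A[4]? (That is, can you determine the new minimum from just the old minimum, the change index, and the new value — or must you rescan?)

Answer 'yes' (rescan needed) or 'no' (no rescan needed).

Answer: yes

Derivation:
Old min = -20 at index 4
Change at index 4: -20 -> -11
Index 4 WAS the min and new value -11 > old min -20. Must rescan other elements to find the new min.
Needs rescan: yes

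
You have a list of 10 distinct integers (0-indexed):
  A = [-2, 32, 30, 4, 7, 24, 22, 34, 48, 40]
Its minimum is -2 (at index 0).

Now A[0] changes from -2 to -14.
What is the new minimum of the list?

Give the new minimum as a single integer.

Answer: -14

Derivation:
Old min = -2 (at index 0)
Change: A[0] -2 -> -14
Changed element WAS the min. Need to check: is -14 still <= all others?
  Min of remaining elements: 4
  New min = min(-14, 4) = -14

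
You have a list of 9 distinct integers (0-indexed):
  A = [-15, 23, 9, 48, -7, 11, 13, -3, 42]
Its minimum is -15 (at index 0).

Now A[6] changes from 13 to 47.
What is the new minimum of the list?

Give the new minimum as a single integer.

Old min = -15 (at index 0)
Change: A[6] 13 -> 47
Changed element was NOT the old min.
  New min = min(old_min, new_val) = min(-15, 47) = -15

Answer: -15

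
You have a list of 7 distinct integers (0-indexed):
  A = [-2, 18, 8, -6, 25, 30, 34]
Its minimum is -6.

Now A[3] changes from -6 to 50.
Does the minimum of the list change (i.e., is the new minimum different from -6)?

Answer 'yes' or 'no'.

Answer: yes

Derivation:
Old min = -6
Change: A[3] -6 -> 50
Changed element was the min; new min must be rechecked.
New min = -2; changed? yes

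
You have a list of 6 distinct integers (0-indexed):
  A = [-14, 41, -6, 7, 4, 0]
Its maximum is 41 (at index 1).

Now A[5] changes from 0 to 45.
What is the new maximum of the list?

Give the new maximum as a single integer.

Answer: 45

Derivation:
Old max = 41 (at index 1)
Change: A[5] 0 -> 45
Changed element was NOT the old max.
  New max = max(old_max, new_val) = max(41, 45) = 45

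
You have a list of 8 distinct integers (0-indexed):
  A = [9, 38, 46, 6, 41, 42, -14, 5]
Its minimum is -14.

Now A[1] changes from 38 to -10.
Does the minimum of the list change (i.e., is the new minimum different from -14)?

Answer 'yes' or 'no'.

Old min = -14
Change: A[1] 38 -> -10
Changed element was NOT the min; min changes only if -10 < -14.
New min = -14; changed? no

Answer: no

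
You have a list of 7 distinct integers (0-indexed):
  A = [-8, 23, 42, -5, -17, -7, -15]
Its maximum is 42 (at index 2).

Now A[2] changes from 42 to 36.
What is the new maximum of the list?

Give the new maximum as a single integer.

Answer: 36

Derivation:
Old max = 42 (at index 2)
Change: A[2] 42 -> 36
Changed element WAS the max -> may need rescan.
  Max of remaining elements: 23
  New max = max(36, 23) = 36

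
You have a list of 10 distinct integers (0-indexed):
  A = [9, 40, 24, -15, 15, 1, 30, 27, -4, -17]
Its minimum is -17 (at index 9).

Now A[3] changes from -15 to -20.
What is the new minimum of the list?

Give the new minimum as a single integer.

Answer: -20

Derivation:
Old min = -17 (at index 9)
Change: A[3] -15 -> -20
Changed element was NOT the old min.
  New min = min(old_min, new_val) = min(-17, -20) = -20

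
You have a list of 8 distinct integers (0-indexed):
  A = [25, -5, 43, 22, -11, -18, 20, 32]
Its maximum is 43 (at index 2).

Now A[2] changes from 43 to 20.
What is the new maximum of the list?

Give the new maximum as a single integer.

Answer: 32

Derivation:
Old max = 43 (at index 2)
Change: A[2] 43 -> 20
Changed element WAS the max -> may need rescan.
  Max of remaining elements: 32
  New max = max(20, 32) = 32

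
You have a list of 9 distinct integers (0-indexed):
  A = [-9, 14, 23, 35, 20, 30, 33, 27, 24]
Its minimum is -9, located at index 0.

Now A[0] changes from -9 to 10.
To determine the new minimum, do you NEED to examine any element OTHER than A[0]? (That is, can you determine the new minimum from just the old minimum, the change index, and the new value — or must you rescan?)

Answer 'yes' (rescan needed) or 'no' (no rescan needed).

Answer: yes

Derivation:
Old min = -9 at index 0
Change at index 0: -9 -> 10
Index 0 WAS the min and new value 10 > old min -9. Must rescan other elements to find the new min.
Needs rescan: yes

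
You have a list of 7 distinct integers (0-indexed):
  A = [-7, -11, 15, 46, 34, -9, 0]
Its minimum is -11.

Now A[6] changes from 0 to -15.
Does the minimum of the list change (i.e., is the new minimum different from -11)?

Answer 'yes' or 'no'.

Old min = -11
Change: A[6] 0 -> -15
Changed element was NOT the min; min changes only if -15 < -11.
New min = -15; changed? yes

Answer: yes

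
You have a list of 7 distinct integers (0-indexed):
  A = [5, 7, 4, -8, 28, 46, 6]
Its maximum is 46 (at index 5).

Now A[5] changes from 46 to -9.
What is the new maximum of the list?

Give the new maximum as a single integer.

Answer: 28

Derivation:
Old max = 46 (at index 5)
Change: A[5] 46 -> -9
Changed element WAS the max -> may need rescan.
  Max of remaining elements: 28
  New max = max(-9, 28) = 28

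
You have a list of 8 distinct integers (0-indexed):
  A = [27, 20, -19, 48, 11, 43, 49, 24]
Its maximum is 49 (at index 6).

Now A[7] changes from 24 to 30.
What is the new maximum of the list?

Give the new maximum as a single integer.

Old max = 49 (at index 6)
Change: A[7] 24 -> 30
Changed element was NOT the old max.
  New max = max(old_max, new_val) = max(49, 30) = 49

Answer: 49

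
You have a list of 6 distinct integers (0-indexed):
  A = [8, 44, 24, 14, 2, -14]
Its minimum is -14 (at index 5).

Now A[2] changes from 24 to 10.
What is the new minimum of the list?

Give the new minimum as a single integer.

Answer: -14

Derivation:
Old min = -14 (at index 5)
Change: A[2] 24 -> 10
Changed element was NOT the old min.
  New min = min(old_min, new_val) = min(-14, 10) = -14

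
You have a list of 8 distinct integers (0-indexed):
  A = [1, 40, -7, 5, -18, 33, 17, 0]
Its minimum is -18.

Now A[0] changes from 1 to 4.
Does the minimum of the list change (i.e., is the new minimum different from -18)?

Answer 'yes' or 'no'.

Answer: no

Derivation:
Old min = -18
Change: A[0] 1 -> 4
Changed element was NOT the min; min changes only if 4 < -18.
New min = -18; changed? no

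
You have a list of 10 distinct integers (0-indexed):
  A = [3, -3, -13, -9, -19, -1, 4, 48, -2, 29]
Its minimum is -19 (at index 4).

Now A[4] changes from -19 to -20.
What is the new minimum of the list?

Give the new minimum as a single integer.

Old min = -19 (at index 4)
Change: A[4] -19 -> -20
Changed element WAS the min. Need to check: is -20 still <= all others?
  Min of remaining elements: -13
  New min = min(-20, -13) = -20

Answer: -20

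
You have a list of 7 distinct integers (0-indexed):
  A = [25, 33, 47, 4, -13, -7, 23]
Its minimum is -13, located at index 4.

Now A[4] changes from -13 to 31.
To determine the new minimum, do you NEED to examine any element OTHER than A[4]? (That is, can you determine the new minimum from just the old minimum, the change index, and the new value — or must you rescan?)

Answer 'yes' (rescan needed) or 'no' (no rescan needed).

Old min = -13 at index 4
Change at index 4: -13 -> 31
Index 4 WAS the min and new value 31 > old min -13. Must rescan other elements to find the new min.
Needs rescan: yes

Answer: yes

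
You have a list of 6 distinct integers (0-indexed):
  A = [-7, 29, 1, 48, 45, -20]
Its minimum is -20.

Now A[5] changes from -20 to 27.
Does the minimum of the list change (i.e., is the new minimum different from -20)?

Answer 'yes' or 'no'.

Answer: yes

Derivation:
Old min = -20
Change: A[5] -20 -> 27
Changed element was the min; new min must be rechecked.
New min = -7; changed? yes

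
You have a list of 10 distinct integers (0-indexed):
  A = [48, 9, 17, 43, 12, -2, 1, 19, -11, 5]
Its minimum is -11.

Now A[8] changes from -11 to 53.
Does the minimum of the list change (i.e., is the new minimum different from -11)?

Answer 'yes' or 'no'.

Old min = -11
Change: A[8] -11 -> 53
Changed element was the min; new min must be rechecked.
New min = -2; changed? yes

Answer: yes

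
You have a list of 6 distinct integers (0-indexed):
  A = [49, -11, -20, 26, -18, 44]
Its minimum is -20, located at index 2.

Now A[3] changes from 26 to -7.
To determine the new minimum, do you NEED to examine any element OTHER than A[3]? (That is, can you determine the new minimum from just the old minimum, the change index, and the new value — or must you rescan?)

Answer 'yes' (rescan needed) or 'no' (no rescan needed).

Answer: no

Derivation:
Old min = -20 at index 2
Change at index 3: 26 -> -7
Index 3 was NOT the min. New min = min(-20, -7). No rescan of other elements needed.
Needs rescan: no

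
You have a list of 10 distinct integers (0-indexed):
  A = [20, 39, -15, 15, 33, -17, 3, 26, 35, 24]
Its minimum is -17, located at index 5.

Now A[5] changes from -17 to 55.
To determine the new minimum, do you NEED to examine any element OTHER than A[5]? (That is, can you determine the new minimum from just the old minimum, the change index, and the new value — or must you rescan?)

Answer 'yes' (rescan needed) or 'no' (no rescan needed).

Old min = -17 at index 5
Change at index 5: -17 -> 55
Index 5 WAS the min and new value 55 > old min -17. Must rescan other elements to find the new min.
Needs rescan: yes

Answer: yes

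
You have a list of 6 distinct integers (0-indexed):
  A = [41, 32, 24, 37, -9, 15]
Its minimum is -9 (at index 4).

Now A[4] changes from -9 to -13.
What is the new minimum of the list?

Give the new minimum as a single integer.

Answer: -13

Derivation:
Old min = -9 (at index 4)
Change: A[4] -9 -> -13
Changed element WAS the min. Need to check: is -13 still <= all others?
  Min of remaining elements: 15
  New min = min(-13, 15) = -13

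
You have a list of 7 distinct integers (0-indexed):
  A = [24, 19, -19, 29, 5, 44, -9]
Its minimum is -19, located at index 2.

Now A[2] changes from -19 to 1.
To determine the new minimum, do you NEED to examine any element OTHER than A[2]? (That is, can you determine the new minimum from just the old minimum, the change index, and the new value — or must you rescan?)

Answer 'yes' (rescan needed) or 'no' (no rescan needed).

Old min = -19 at index 2
Change at index 2: -19 -> 1
Index 2 WAS the min and new value 1 > old min -19. Must rescan other elements to find the new min.
Needs rescan: yes

Answer: yes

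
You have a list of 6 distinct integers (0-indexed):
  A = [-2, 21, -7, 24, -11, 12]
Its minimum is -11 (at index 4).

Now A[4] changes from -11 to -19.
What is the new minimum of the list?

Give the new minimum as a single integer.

Answer: -19

Derivation:
Old min = -11 (at index 4)
Change: A[4] -11 -> -19
Changed element WAS the min. Need to check: is -19 still <= all others?
  Min of remaining elements: -7
  New min = min(-19, -7) = -19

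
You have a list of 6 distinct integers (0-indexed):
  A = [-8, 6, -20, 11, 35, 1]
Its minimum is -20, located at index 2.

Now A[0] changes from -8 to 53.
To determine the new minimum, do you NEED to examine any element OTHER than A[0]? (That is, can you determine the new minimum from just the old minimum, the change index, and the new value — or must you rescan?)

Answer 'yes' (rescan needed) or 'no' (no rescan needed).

Old min = -20 at index 2
Change at index 0: -8 -> 53
Index 0 was NOT the min. New min = min(-20, 53). No rescan of other elements needed.
Needs rescan: no

Answer: no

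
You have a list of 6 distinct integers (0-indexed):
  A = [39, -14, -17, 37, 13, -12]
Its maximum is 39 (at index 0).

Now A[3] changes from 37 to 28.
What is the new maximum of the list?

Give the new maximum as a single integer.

Old max = 39 (at index 0)
Change: A[3] 37 -> 28
Changed element was NOT the old max.
  New max = max(old_max, new_val) = max(39, 28) = 39

Answer: 39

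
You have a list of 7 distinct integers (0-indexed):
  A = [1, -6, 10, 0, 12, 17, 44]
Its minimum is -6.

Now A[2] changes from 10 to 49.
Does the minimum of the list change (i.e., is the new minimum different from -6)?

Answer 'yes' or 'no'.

Old min = -6
Change: A[2] 10 -> 49
Changed element was NOT the min; min changes only if 49 < -6.
New min = -6; changed? no

Answer: no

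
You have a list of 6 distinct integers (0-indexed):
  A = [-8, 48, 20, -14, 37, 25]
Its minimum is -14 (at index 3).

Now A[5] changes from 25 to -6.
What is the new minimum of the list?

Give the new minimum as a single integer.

Old min = -14 (at index 3)
Change: A[5] 25 -> -6
Changed element was NOT the old min.
  New min = min(old_min, new_val) = min(-14, -6) = -14

Answer: -14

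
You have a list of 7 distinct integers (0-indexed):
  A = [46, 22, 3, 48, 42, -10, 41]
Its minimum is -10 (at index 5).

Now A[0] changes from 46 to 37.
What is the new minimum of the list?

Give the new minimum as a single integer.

Answer: -10

Derivation:
Old min = -10 (at index 5)
Change: A[0] 46 -> 37
Changed element was NOT the old min.
  New min = min(old_min, new_val) = min(-10, 37) = -10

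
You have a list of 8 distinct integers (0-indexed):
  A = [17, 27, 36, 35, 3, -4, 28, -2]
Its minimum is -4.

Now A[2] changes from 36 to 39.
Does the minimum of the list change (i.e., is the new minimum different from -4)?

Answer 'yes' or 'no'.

Answer: no

Derivation:
Old min = -4
Change: A[2] 36 -> 39
Changed element was NOT the min; min changes only if 39 < -4.
New min = -4; changed? no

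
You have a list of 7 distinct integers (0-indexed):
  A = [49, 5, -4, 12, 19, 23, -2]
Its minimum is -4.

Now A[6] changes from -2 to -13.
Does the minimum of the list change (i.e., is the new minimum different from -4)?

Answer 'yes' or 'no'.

Answer: yes

Derivation:
Old min = -4
Change: A[6] -2 -> -13
Changed element was NOT the min; min changes only if -13 < -4.
New min = -13; changed? yes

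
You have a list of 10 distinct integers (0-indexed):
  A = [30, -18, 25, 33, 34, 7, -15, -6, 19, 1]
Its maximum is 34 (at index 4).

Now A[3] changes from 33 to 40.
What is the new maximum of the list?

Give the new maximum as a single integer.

Old max = 34 (at index 4)
Change: A[3] 33 -> 40
Changed element was NOT the old max.
  New max = max(old_max, new_val) = max(34, 40) = 40

Answer: 40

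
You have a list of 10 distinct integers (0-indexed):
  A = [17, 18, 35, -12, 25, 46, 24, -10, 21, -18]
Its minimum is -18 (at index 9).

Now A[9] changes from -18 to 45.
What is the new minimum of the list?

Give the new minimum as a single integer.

Old min = -18 (at index 9)
Change: A[9] -18 -> 45
Changed element WAS the min. Need to check: is 45 still <= all others?
  Min of remaining elements: -12
  New min = min(45, -12) = -12

Answer: -12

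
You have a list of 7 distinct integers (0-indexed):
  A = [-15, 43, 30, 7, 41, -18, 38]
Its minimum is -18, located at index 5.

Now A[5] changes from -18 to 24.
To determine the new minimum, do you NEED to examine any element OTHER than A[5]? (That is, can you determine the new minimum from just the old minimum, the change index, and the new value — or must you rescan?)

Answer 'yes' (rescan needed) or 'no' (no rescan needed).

Old min = -18 at index 5
Change at index 5: -18 -> 24
Index 5 WAS the min and new value 24 > old min -18. Must rescan other elements to find the new min.
Needs rescan: yes

Answer: yes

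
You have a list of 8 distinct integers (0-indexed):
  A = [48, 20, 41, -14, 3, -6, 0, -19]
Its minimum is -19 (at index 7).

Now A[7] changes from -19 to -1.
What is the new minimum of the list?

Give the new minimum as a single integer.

Answer: -14

Derivation:
Old min = -19 (at index 7)
Change: A[7] -19 -> -1
Changed element WAS the min. Need to check: is -1 still <= all others?
  Min of remaining elements: -14
  New min = min(-1, -14) = -14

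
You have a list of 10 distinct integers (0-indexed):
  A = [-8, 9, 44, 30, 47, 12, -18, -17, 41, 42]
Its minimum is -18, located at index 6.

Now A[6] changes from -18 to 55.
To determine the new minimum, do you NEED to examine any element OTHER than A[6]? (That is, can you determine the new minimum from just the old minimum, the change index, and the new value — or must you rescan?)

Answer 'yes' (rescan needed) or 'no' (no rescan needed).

Answer: yes

Derivation:
Old min = -18 at index 6
Change at index 6: -18 -> 55
Index 6 WAS the min and new value 55 > old min -18. Must rescan other elements to find the new min.
Needs rescan: yes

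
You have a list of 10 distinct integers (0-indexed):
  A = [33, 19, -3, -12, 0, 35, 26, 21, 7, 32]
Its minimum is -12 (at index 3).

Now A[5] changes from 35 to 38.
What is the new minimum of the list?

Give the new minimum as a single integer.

Answer: -12

Derivation:
Old min = -12 (at index 3)
Change: A[5] 35 -> 38
Changed element was NOT the old min.
  New min = min(old_min, new_val) = min(-12, 38) = -12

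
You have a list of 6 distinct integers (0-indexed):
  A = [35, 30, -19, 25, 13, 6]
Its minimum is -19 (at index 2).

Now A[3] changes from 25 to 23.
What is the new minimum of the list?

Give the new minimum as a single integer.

Old min = -19 (at index 2)
Change: A[3] 25 -> 23
Changed element was NOT the old min.
  New min = min(old_min, new_val) = min(-19, 23) = -19

Answer: -19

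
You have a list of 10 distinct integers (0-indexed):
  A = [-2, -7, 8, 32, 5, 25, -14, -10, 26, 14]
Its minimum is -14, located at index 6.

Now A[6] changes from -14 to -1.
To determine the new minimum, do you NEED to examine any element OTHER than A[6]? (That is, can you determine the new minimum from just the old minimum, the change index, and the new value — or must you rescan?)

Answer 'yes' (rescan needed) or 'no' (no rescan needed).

Old min = -14 at index 6
Change at index 6: -14 -> -1
Index 6 WAS the min and new value -1 > old min -14. Must rescan other elements to find the new min.
Needs rescan: yes

Answer: yes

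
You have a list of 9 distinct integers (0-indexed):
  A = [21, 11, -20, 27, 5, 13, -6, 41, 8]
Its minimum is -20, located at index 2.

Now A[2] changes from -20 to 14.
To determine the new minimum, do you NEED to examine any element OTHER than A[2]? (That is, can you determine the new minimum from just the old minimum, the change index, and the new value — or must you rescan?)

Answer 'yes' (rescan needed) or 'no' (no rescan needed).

Old min = -20 at index 2
Change at index 2: -20 -> 14
Index 2 WAS the min and new value 14 > old min -20. Must rescan other elements to find the new min.
Needs rescan: yes

Answer: yes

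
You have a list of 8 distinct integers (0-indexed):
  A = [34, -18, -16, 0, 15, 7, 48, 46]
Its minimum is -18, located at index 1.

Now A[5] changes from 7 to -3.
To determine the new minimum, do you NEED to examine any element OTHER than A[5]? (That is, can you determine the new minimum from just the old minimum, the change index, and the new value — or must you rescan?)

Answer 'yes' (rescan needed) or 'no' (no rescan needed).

Old min = -18 at index 1
Change at index 5: 7 -> -3
Index 5 was NOT the min. New min = min(-18, -3). No rescan of other elements needed.
Needs rescan: no

Answer: no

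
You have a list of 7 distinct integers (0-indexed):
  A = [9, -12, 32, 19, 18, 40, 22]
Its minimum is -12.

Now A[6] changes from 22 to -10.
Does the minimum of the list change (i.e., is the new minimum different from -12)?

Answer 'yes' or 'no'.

Answer: no

Derivation:
Old min = -12
Change: A[6] 22 -> -10
Changed element was NOT the min; min changes only if -10 < -12.
New min = -12; changed? no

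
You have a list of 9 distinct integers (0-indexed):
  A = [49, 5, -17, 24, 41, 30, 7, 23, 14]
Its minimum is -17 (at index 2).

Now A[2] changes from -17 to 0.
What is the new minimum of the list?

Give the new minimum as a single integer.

Answer: 0

Derivation:
Old min = -17 (at index 2)
Change: A[2] -17 -> 0
Changed element WAS the min. Need to check: is 0 still <= all others?
  Min of remaining elements: 5
  New min = min(0, 5) = 0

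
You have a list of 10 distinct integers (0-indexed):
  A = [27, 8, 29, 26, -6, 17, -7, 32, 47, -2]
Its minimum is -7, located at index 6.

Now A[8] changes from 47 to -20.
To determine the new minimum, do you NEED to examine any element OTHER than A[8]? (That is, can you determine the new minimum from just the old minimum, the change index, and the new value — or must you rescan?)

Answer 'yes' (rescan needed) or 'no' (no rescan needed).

Old min = -7 at index 6
Change at index 8: 47 -> -20
Index 8 was NOT the min. New min = min(-7, -20). No rescan of other elements needed.
Needs rescan: no

Answer: no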